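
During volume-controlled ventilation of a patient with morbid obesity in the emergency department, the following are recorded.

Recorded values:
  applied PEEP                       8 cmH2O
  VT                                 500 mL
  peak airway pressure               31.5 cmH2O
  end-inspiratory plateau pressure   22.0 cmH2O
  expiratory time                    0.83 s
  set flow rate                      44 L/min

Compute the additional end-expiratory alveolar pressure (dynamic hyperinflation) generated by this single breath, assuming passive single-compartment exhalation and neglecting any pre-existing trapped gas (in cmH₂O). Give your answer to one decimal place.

2.3

Flow: 44 L/min ÷ 60 = 0.7333 L/s.
R = (PIP − Pplat)/V̇ = (31.5 − 22.0) / 0.7333 = 9.5/0.7333 = 12.955 cmH2O·s/L.
C = Vt/(Pplat − PEEP) = 500.0 / (22.0 − 8) = 500.0/14.0 = 35.714 mL/cmH2O.
τ = R × C = 12.955 × 0.03571 L/cmH2O = 0.4626 s.
Fraction remaining = e^(−Te/τ) = e^(−0.83/0.4626) = 0.1663; trapped volume = 500.0 × 0.1663 = 83.15 mL.
Additional alveolar pressure from trapping ≈ V_trapped / C = 83.15 / 35.714 = 2.328 cmH2O.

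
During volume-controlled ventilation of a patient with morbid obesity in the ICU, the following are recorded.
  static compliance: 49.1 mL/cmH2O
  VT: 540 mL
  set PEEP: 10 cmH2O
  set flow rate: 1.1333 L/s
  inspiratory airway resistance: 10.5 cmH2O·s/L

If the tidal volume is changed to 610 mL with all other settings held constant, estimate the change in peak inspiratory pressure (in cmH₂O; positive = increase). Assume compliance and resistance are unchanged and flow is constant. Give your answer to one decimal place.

PIP = Vt/C + R·V̇ + PEEP (constant-flow equation of motion).
Only the elastic term changes: ΔPIP = ΔVt / C = (610 − 540) / 49.1 = 1.426 cmH2O.

1.4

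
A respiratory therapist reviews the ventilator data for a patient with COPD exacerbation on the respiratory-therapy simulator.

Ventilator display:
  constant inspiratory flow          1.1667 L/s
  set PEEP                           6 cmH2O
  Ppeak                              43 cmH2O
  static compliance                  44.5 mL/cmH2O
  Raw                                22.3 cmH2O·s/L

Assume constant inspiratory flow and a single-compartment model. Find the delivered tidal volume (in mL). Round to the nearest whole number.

Equation of motion (constant flow): PIP = Vt/C + R·V̇ + PEEP.
Vt/C = PIP − R·V̇ − PEEP = 43 − 26.017 − 6 = 10.983 cmH2O.
Vt = C × 10.983 = 44.5 × 10.983 = 488.74 mL.

489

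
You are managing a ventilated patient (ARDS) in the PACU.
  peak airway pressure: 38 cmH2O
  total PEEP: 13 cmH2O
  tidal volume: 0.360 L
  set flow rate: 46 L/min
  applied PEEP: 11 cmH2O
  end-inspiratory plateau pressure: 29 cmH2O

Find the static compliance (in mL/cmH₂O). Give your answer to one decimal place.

End-expiratory occlusion gives total PEEP = 13 cmH2O (intrinsic PEEP = 13 − 11 = 2). Use total PEEP for the elastic gradient.
Cstat = Vt / (Pplat − PEEPtotal) = 360 / (29 − 13) = 360 / 16.0 = 22.5 mL/cmH2O.

22.5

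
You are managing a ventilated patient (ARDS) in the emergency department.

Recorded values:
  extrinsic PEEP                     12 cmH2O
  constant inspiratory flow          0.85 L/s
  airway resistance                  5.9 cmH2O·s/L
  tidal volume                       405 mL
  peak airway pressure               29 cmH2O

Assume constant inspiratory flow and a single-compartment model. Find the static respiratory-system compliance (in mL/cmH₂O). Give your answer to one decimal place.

Equation of motion (constant flow): PIP = Vt/C + R·V̇ + PEEP.
Vt/C = PIP − R·V̇ − PEEP = 29 − 5.9×0.85 − 12 = 29 − 5.015 − 12 = 11.985 cmH2O.
C = Vt / 11.985 = 405 / 11.985 = 33.792 mL/cmH2O.

33.8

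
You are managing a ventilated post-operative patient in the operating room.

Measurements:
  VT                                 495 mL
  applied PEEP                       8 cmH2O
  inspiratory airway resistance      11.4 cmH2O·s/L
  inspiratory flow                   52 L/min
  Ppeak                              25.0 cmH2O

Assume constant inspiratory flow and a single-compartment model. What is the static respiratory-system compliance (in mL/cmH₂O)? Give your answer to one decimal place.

Flow: 52 L/min ÷ 60 = 0.8667 L/s.
Equation of motion (constant flow): PIP = Vt/C + R·V̇ + PEEP.
Vt/C = PIP − R·V̇ − PEEP = 25.0 − 11.4×0.8667 − 8 = 25.0 − 9.88 − 8 = 7.12 cmH2O.
C = Vt / 7.12 = 495 / 7.12 = 69.522 mL/cmH2O.

69.5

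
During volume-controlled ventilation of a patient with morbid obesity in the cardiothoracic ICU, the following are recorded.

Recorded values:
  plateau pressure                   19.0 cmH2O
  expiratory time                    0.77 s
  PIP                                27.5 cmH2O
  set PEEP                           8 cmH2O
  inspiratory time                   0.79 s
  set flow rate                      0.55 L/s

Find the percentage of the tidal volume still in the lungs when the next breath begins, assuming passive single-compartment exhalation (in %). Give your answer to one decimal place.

28.3

Vt = flow × Ti = 0.55 L/s × 0.79 s × 1000 mL/L = 434.5 mL.
R = (PIP − Pplat)/V̇ = (27.5 − 19.0) / 0.55 = 8.5/0.55 = 15.455 cmH2O·s/L.
C = Vt/(Pplat − PEEP) = 434.5 / (19.0 − 8) = 434.5/11.0 = 39.5 mL/cmH2O.
τ = R × C = 15.455 × 0.0395 L/cmH2O = 0.6105 s.
Fraction remaining at end-expiration = e^(−Te/τ) = e^(−0.77/0.6105) = 0.2833 → 28.33%.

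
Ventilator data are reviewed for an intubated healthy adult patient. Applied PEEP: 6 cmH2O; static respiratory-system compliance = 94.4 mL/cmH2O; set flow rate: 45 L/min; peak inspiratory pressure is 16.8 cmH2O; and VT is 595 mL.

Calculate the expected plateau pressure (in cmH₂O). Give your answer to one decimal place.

12.3

Pplat = PEEP + Vt / Cstat = 6 + 595 / 94.4 = 6 + 6.303 = 12.303 cmH2O.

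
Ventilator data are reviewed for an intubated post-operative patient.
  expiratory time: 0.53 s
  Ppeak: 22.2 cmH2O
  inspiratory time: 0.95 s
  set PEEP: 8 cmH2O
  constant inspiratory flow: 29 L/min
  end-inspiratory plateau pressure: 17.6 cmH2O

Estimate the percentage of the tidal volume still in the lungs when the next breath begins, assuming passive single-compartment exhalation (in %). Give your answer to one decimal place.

Flow: 29 L/min ÷ 60 = 0.4833 L/s.
Vt = flow × Ti = 0.4833 L/s × 0.95 s × 1000 mL/L = 459.14 mL.
R = (PIP − Pplat)/V̇ = (22.2 − 17.6) / 0.4833 = 4.6/0.4833 = 9.518 cmH2O·s/L.
C = Vt/(Pplat − PEEP) = 459.14 / (17.6 − 8) = 459.14/9.6 = 47.827 mL/cmH2O.
τ = R × C = 9.518 × 0.04783 L/cmH2O = 0.4552 s.
Fraction remaining at end-expiration = e^(−Te/τ) = e^(−0.53/0.4552) = 0.3121 → 31.21%.

31.2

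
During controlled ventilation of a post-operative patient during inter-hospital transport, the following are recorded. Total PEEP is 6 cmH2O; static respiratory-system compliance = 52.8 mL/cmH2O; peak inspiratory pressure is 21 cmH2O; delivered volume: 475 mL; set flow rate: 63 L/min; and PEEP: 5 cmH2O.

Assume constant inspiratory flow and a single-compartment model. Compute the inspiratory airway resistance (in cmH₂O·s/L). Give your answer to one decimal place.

Flow: 63 L/min ÷ 60 = 1.05 L/s.
Total PEEP = 6 cmH2O (set 5 + intrinsic 1); this is the baseline alveolar pressure.
Equation of motion (constant flow): PIP = Vt/C + R·V̇ + PEEP.
R·V̇ = PIP − Vt/C − PEEP = 21 − 475/52.8 − 6 = 21 − 8.996 − 6 = 6.004 cmH2O.
R = 6.004 / 1.05 = 5.718 cmH2O·s/L.

5.7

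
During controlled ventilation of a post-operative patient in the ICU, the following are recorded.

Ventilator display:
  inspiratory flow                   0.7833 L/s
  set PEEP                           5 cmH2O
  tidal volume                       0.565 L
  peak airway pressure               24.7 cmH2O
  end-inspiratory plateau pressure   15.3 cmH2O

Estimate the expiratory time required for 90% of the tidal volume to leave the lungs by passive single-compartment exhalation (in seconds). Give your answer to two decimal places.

R = (PIP − Pplat)/V̇ = (24.7 − 15.3) / 0.7833 = 9.4/0.7833 = 12.001 cmH2O·s/L.
C = Vt/(Pplat − PEEP) = 565.0 / (15.3 − 5) = 565.0/10.3 = 54.854 mL/cmH2O.
τ = R × C = 12.001 × 0.05485 L/cmH2O = 0.6583 s.
t = −τ·ln(1 − 0.90) = −0.6583·ln(0.1) = 1.516 s.

1.52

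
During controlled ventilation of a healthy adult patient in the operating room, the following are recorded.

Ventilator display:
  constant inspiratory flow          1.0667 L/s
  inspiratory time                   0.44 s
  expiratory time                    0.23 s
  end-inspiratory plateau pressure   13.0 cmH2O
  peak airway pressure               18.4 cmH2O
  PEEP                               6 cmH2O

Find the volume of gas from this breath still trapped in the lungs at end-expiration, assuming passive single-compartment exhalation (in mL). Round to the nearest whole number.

238

Vt = flow × Ti = 1.0667 L/s × 0.44 s × 1000 mL/L = 469.35 mL.
R = (PIP − Pplat)/V̇ = (18.4 − 13.0) / 1.0667 = 5.4/1.0667 = 5.062 cmH2O·s/L.
C = Vt/(Pplat − PEEP) = 469.35 / (13.0 − 6) = 469.35/7.0 = 67.05 mL/cmH2O.
τ = R × C = 5.062 × 0.06705 L/cmH2O = 0.3394 s.
Fraction remaining = e^(−Te/τ) = e^(−0.23/0.3394) = 0.5078.
Trapped volume = 469.35 × 0.5078 = 238.34 mL.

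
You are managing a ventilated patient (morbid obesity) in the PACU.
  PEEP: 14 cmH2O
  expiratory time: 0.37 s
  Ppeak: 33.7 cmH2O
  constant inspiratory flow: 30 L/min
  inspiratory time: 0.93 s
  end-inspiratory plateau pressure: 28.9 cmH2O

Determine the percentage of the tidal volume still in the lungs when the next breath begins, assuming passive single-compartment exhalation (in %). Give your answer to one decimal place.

29.1

Flow: 30 L/min ÷ 60 = 0.5 L/s.
Vt = flow × Ti = 0.5 L/s × 0.93 s × 1000 mL/L = 465.0 mL.
R = (PIP − Pplat)/V̇ = (33.7 − 28.9) / 0.5 = 4.8/0.5 = 9.6 cmH2O·s/L.
C = Vt/(Pplat − PEEP) = 465.0 / (28.9 − 14) = 465.0/14.9 = 31.208 mL/cmH2O.
τ = R × C = 9.6 × 0.03121 L/cmH2O = 0.2996 s.
Fraction remaining at end-expiration = e^(−Te/τ) = e^(−0.37/0.2996) = 0.2908 → 29.08%.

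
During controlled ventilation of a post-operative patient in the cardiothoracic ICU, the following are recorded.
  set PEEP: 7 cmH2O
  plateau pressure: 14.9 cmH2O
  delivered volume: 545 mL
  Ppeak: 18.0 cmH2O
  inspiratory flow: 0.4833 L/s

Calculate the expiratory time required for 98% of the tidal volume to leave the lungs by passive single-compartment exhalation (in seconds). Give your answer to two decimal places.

R = (PIP − Pplat)/V̇ = (18.0 − 14.9) / 0.4833 = 3.1/0.4833 = 6.414 cmH2O·s/L.
C = Vt/(Pplat − PEEP) = 545.0 / (14.9 − 7) = 545.0/7.9 = 68.987 mL/cmH2O.
τ = R × C = 6.414 × 0.06899 L/cmH2O = 0.4425 s.
t = −τ·ln(1 − 0.98) = −0.4425·ln(0.02) = 1.731 s.

1.73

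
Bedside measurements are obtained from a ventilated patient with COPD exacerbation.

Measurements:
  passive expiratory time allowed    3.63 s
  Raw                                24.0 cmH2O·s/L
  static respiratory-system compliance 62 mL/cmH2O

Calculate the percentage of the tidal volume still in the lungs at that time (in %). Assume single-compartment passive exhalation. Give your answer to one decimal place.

τ = R × C = 24.0 × 62 mL/cmH2O = 24.0 × 0.062 L/cmH2O = 1.488 s.
Passive exhalation: V(t)/V₀ = e^(−t/τ) = e^(−3.63/1.488) = 0.0872.
Fraction remaining = 0.0872 → 8.72%.

8.7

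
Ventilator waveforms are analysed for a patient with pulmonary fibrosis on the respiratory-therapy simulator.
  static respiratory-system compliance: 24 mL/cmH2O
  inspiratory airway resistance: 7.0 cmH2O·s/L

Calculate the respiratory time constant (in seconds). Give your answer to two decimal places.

0.17

τ = R × C = 7.0 × 24 mL/cmH2O = 7.0 × 0.024 L/cmH2O = 0.168 s.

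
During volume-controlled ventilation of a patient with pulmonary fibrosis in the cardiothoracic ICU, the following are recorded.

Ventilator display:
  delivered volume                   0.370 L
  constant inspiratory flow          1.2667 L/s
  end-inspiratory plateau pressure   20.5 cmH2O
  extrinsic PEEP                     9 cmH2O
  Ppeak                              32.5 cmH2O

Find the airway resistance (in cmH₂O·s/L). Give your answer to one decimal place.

9.5

Raw = (PIP − Pplat) / flow = (32.5 − 20.5) / 1.2667 = 12.0 / 1.2667 = 9.473 cmH2O·s/L.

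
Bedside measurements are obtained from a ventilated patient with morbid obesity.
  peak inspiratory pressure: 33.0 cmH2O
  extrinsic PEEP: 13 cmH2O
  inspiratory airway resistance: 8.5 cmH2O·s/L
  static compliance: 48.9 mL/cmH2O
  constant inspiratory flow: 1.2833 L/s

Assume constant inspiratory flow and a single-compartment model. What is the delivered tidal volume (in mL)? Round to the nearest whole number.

Equation of motion (constant flow): PIP = Vt/C + R·V̇ + PEEP.
Vt/C = PIP − R·V̇ − PEEP = 33.0 − 10.908 − 13 = 9.092 cmH2O.
Vt = C × 9.092 = 48.9 × 9.092 = 444.6 mL.

445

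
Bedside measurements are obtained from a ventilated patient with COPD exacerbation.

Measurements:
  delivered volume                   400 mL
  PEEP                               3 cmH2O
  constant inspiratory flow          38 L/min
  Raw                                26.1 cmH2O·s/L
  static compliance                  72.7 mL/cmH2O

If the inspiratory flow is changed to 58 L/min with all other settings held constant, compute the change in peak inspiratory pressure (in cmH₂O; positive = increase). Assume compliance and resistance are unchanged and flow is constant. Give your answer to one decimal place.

Flow: 38 L/min ÷ 60 = 0.6333 L/s.
New flow: 58 L/min ÷ 60 = 0.9667 L/s.
PIP = Vt/C + R·V̇ + PEEP (constant-flow equation of motion).
Only the resistive term changes: ΔPIP = R × ΔV̇ = 26.1 × (0.9667 − 0.6333) = 26.1 × 0.3334 = 8.702 cmH2O.

8.7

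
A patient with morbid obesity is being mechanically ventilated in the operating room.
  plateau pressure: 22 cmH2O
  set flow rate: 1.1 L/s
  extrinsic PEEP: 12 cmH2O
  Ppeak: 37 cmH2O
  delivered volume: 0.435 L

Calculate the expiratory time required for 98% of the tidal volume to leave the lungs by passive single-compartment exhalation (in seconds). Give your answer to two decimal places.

R = (PIP − Pplat)/V̇ = (37 − 22) / 1.1 = 15.0/1.1 = 13.636 cmH2O·s/L.
C = Vt/(Pplat − PEEP) = 435.0 / (22 − 12) = 435.0/10.0 = 43.5 mL/cmH2O.
τ = R × C = 13.636 × 0.0435 L/cmH2O = 0.5932 s.
t = −τ·ln(1 − 0.98) = −0.5932·ln(0.02) = 2.321 s.

2.32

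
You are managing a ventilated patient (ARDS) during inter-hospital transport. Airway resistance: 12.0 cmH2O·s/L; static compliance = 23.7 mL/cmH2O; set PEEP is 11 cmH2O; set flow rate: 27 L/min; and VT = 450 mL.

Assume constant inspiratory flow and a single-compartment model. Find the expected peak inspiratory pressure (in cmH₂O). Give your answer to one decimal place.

35.4

Flow: 27 L/min ÷ 60 = 0.45 L/s.
Equation of motion (constant flow): PIP = Vt/C + R·V̇ + PEEP.
PIP = 450/23.7 + 12.0×0.45 + 11 = 18.987 + 5.4 + 11 = 35.387 cmH2O.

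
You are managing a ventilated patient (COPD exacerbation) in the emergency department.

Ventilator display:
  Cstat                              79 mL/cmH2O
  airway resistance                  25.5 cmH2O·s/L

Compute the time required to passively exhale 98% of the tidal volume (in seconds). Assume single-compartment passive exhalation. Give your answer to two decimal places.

τ = R × C = 25.5 × 79 mL/cmH2O = 25.5 × 0.079 L/cmH2O = 2.015 s.
Exhaled fraction f = 1 − e^(−t/τ) → t = −τ·ln(1 − f) = −2.015·ln(0.02) = 7.883 s.

7.88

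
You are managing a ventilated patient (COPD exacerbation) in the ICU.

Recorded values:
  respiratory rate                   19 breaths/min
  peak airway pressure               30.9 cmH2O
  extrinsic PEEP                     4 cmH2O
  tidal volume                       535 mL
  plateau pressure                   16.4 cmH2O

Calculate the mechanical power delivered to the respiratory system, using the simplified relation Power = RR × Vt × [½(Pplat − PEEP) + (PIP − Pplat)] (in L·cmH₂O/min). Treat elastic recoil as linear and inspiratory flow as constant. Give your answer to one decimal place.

Per-breath work = Vt × [½(Pplat−PEEP) + (PIP−Pplat)] = 0.535 × [0.5×12.4 + 14.5] = 0.535 × 20.7 = 11.075 L·cmH2O.
Power = 19 × 11.075 = 210.43 L·cmH2O/min.

210.4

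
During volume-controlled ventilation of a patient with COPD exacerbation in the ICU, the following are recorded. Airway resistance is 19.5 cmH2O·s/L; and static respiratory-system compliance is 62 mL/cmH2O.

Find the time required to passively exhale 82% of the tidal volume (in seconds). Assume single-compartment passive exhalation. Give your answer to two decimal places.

τ = R × C = 19.5 × 62 mL/cmH2O = 19.5 × 0.062 L/cmH2O = 1.209 s.
Exhaled fraction f = 1 − e^(−t/τ) → t = −τ·ln(1 − f) = −1.209·ln(0.18) = 2.073 s.

2.07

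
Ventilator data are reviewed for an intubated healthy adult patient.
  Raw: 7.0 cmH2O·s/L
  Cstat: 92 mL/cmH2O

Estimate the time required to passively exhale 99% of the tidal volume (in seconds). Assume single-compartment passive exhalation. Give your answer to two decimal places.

τ = R × C = 7.0 × 92 mL/cmH2O = 7.0 × 0.092 L/cmH2O = 0.644 s.
Exhaled fraction f = 1 − e^(−t/τ) → t = −τ·ln(1 − f) = −0.644·ln(0.01) = 2.966 s.

2.97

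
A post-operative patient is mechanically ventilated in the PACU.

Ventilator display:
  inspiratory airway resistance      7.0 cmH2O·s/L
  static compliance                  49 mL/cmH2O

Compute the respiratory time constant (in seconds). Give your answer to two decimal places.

τ = R × C = 7.0 × 49 mL/cmH2O = 7.0 × 0.049 L/cmH2O = 0.343 s.

0.34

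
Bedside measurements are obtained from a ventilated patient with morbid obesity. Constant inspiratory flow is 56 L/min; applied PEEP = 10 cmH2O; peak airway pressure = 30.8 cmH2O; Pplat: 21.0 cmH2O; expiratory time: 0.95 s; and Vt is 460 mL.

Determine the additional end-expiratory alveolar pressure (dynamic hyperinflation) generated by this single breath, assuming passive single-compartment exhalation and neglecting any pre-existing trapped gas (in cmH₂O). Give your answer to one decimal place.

1.3

Flow: 56 L/min ÷ 60 = 0.9333 L/s.
R = (PIP − Pplat)/V̇ = (30.8 − 21.0) / 0.9333 = 9.8/0.9333 = 10.5 cmH2O·s/L.
C = Vt/(Pplat − PEEP) = 460.0 / (21.0 − 10) = 460.0/11.0 = 41.818 mL/cmH2O.
τ = R × C = 10.5 × 0.04182 L/cmH2O = 0.4391 s.
Fraction remaining = e^(−Te/τ) = e^(−0.95/0.4391) = 0.1149; trapped volume = 460.0 × 0.1149 = 52.854 mL.
Additional alveolar pressure from trapping ≈ V_trapped / C = 52.854 / 41.818 = 1.264 cmH2O.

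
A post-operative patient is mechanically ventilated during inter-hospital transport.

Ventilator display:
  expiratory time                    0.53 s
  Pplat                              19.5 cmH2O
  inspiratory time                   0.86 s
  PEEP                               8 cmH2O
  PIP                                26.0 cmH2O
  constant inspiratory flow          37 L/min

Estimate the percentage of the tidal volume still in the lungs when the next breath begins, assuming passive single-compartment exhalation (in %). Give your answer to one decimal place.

Flow: 37 L/min ÷ 60 = 0.6167 L/s.
Vt = flow × Ti = 0.6167 L/s × 0.86 s × 1000 mL/L = 530.36 mL.
R = (PIP − Pplat)/V̇ = (26.0 − 19.5) / 0.6167 = 6.5/0.6167 = 10.54 cmH2O·s/L.
C = Vt/(Pplat − PEEP) = 530.36 / (19.5 − 8) = 530.36/11.5 = 46.118 mL/cmH2O.
τ = R × C = 10.54 × 0.04612 L/cmH2O = 0.4861 s.
Fraction remaining at end-expiration = e^(−Te/τ) = e^(−0.53/0.4861) = 0.3361 → 33.61%.

33.6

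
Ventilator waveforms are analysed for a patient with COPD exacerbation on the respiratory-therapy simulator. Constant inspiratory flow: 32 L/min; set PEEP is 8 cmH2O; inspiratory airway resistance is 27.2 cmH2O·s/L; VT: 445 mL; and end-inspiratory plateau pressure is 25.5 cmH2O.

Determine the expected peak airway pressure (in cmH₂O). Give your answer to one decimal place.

40.0

Flow: 32 L/min ÷ 60 = 0.5333 L/s.
PIP = Pplat + Raw × flow = 25.5 + 27.2 × 0.5333 = 25.5 + 14.506 = 40.006 cmH2O.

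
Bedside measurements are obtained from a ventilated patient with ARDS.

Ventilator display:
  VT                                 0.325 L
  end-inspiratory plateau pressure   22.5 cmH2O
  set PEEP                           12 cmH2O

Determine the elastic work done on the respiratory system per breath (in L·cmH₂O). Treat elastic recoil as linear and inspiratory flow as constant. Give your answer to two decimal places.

Elastic work ≈ ½ × (Pplat − PEEP) × Vt = 0.5 × (22.5 − 12) × 0.325 L = 0.5 × 10.5 × 0.325 = 1.706 L·cmH2O.

1.71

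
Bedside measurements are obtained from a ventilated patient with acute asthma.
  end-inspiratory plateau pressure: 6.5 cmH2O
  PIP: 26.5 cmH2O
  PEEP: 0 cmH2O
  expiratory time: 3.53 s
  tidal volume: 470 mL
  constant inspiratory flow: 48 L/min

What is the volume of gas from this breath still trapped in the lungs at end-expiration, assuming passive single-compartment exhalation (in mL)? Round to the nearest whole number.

67

Flow: 48 L/min ÷ 60 = 0.8 L/s.
R = (PIP − Pplat)/V̇ = (26.5 − 6.5) / 0.8 = 20.0/0.8 = 25.0 cmH2O·s/L.
C = Vt/(Pplat − PEEP) = 470.0 / (6.5 − 0) = 470.0/6.5 = 72.308 mL/cmH2O.
τ = R × C = 25.0 × 0.07231 L/cmH2O = 1.808 s.
Fraction remaining = e^(−Te/τ) = e^(−3.53/1.808) = 0.1419.
Trapped volume = 470.0 × 0.1419 = 66.693 mL.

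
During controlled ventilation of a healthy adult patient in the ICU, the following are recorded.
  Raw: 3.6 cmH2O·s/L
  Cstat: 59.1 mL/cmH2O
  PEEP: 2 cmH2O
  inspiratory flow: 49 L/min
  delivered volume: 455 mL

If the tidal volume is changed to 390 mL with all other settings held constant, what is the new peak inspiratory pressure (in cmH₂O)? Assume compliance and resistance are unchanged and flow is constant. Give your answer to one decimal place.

Flow: 49 L/min ÷ 60 = 0.8167 L/s.
PIP = Vt/C + R·V̇ + PEEP (constant-flow equation of motion).
Only the elastic term changes: ΔPIP = ΔVt / C = (390 − 455) / 59.1 = -1.1 cmH2O.
Original PIP = 455/59.1 + 3.6×0.8167 + 2 = 12.639 cmH2O; new PIP = 12.639 + (-1.1) = 11.539 cmH2O.

11.5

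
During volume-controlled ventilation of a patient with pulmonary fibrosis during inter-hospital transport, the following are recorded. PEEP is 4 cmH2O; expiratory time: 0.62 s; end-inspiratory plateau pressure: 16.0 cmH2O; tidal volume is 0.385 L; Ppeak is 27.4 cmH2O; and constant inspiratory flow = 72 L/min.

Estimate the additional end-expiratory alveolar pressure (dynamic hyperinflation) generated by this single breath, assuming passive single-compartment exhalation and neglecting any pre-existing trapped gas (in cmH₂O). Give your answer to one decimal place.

1.6

Flow: 72 L/min ÷ 60 = 1.2 L/s.
R = (PIP − Pplat)/V̇ = (27.4 − 16.0) / 1.2 = 11.4/1.2 = 9.5 cmH2O·s/L.
C = Vt/(Pplat − PEEP) = 385.0 / (16.0 − 4) = 385.0/12.0 = 32.083 mL/cmH2O.
τ = R × C = 9.5 × 0.03208 L/cmH2O = 0.3048 s.
Fraction remaining = e^(−Te/τ) = e^(−0.62/0.3048) = 0.1308; trapped volume = 385.0 × 0.1308 = 50.358 mL.
Additional alveolar pressure from trapping ≈ V_trapped / C = 50.358 / 32.083 = 1.57 cmH2O.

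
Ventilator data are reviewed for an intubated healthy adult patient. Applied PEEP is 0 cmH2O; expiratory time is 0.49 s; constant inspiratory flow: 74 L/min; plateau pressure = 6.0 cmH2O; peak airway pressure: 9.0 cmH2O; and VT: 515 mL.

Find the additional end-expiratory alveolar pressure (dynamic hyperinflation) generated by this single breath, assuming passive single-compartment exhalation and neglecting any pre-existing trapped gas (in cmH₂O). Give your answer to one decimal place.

0.6

Flow: 74 L/min ÷ 60 = 1.2333 L/s.
R = (PIP − Pplat)/V̇ = (9.0 − 6.0) / 1.2333 = 3.0/1.2333 = 2.432 cmH2O·s/L.
C = Vt/(Pplat − PEEP) = 515.0 / (6.0 − 0) = 515.0/6.0 = 85.833 mL/cmH2O.
τ = R × C = 2.432 × 0.08583 L/cmH2O = 0.2087 s.
Fraction remaining = e^(−Te/τ) = e^(−0.49/0.2087) = 0.09557; trapped volume = 515.0 × 0.09557 = 49.219 mL.
Additional alveolar pressure from trapping ≈ V_trapped / C = 49.219 / 85.833 = 0.5734 cmH2O.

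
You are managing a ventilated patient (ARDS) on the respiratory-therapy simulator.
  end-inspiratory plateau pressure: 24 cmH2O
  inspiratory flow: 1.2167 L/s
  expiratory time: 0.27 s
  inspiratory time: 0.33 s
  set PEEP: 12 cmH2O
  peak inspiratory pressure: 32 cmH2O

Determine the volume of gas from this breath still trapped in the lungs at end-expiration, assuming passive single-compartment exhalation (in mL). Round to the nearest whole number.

118

Vt = flow × Ti = 1.2167 L/s × 0.33 s × 1000 mL/L = 401.51 mL.
R = (PIP − Pplat)/V̇ = (32 − 24) / 1.2167 = 8.0/1.2167 = 6.575 cmH2O·s/L.
C = Vt/(Pplat − PEEP) = 401.51 / (24 − 12) = 401.51/12.0 = 33.459 mL/cmH2O.
τ = R × C = 6.575 × 0.03346 L/cmH2O = 0.22 s.
Fraction remaining = e^(−Te/τ) = e^(−0.27/0.22) = 0.2931.
Trapped volume = 401.51 × 0.2931 = 117.68 mL.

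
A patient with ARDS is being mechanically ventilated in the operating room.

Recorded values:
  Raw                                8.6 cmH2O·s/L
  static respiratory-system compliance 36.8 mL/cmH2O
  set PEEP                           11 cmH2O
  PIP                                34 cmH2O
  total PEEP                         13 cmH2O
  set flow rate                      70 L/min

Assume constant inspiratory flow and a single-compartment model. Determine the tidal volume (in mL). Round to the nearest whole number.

404

Flow: 70 L/min ÷ 60 = 1.1667 L/s.
Total PEEP = 13 cmH2O (set 11 + intrinsic 2); this is the baseline alveolar pressure.
Equation of motion (constant flow): PIP = Vt/C + R·V̇ + PEEP.
Vt/C = PIP − R·V̇ − PEEP = 34 − 10.034 − 13 = 10.966 cmH2O.
Vt = C × 10.966 = 36.8 × 10.966 = 403.55 mL.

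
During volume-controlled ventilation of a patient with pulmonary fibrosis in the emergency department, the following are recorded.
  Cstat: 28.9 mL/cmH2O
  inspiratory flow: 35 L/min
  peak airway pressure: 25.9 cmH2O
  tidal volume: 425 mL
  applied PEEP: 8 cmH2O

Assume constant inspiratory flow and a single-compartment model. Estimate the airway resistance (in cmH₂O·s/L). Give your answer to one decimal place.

5.5

Flow: 35 L/min ÷ 60 = 0.5833 L/s.
Equation of motion (constant flow): PIP = Vt/C + R·V̇ + PEEP.
R·V̇ = PIP − Vt/C − PEEP = 25.9 − 425/28.9 − 8 = 25.9 − 14.706 − 8 = 3.194 cmH2O.
R = 3.194 / 0.5833 = 5.476 cmH2O·s/L.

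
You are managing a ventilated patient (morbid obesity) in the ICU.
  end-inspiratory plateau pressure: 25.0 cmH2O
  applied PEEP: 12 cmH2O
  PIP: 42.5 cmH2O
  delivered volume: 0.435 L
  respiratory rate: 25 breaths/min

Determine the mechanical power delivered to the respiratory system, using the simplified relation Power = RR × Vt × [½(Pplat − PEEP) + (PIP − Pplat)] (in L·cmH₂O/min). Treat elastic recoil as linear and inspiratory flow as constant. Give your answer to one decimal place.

Per-breath work = Vt × [½(Pplat−PEEP) + (PIP−Pplat)] = 0.435 × [0.5×13.0 + 17.5] = 0.435 × 24.0 = 10.44 L·cmH2O.
Power = 25 × 10.44 = 261.0 L·cmH2O/min.

261.0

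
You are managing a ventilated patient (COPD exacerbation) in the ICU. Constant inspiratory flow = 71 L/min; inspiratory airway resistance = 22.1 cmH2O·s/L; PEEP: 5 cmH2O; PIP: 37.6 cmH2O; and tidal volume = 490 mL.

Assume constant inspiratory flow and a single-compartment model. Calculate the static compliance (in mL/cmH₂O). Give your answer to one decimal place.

76.0

Flow: 71 L/min ÷ 60 = 1.1833 L/s.
Equation of motion (constant flow): PIP = Vt/C + R·V̇ + PEEP.
Vt/C = PIP − R·V̇ − PEEP = 37.6 − 22.1×1.1833 − 5 = 37.6 − 26.151 − 5 = 6.449 cmH2O.
C = Vt / 6.449 = 490 / 6.449 = 75.981 mL/cmH2O.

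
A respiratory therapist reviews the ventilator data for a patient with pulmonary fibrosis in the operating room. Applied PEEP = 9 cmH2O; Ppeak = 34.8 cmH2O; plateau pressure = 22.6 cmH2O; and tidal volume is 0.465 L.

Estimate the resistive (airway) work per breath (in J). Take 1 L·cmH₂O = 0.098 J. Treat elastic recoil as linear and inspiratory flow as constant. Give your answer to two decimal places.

With constant inspiratory flow the resistive pressure is constant at PIP − Pplat = 34.8 − 22.6 = 12.2 cmH2O, so resistive work = 12.2 × 0.465 = 5.673 L·cmH2O.
× 0.098 J/(L·cmH2O) → 0.556 J.

0.56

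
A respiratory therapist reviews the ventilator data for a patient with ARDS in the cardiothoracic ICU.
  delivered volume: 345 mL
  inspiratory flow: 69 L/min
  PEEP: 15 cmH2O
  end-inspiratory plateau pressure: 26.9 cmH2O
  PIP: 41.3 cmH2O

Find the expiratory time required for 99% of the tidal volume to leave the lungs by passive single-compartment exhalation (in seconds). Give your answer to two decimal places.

1.67

Flow: 69 L/min ÷ 60 = 1.15 L/s.
R = (PIP − Pplat)/V̇ = (41.3 − 26.9) / 1.15 = 14.4/1.15 = 12.522 cmH2O·s/L.
C = Vt/(Pplat − PEEP) = 345.0 / (26.9 − 15) = 345.0/11.9 = 28.992 mL/cmH2O.
τ = R × C = 12.522 × 0.02899 L/cmH2O = 0.363 s.
t = −τ·ln(1 − 0.99) = −0.363·ln(0.01) = 1.672 s.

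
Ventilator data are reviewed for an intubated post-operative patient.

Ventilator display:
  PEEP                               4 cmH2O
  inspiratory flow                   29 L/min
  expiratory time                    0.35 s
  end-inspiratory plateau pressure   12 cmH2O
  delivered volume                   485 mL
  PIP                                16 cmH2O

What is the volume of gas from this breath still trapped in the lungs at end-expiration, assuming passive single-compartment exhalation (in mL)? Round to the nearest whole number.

241

Flow: 29 L/min ÷ 60 = 0.4833 L/s.
R = (PIP − Pplat)/V̇ = (16 − 12) / 0.4833 = 4.0/0.4833 = 8.276 cmH2O·s/L.
C = Vt/(Pplat − PEEP) = 485.0 / (12 − 4) = 485.0/8.0 = 60.625 mL/cmH2O.
τ = R × C = 8.276 × 0.06063 L/cmH2O = 0.5018 s.
Fraction remaining = e^(−Te/τ) = e^(−0.35/0.5018) = 0.4978.
Trapped volume = 485.0 × 0.4978 = 241.43 mL.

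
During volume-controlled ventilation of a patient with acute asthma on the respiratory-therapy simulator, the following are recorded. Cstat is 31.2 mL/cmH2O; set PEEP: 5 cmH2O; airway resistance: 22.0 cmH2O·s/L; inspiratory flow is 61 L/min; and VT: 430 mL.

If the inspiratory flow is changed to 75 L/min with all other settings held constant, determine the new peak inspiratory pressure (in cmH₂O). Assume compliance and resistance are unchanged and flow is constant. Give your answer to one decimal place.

Flow: 61 L/min ÷ 60 = 1.0167 L/s.
New flow: 75 L/min ÷ 60 = 1.25 L/s.
PIP = Vt/C + R·V̇ + PEEP (constant-flow equation of motion).
Only the resistive term changes: ΔPIP = R × ΔV̇ = 22.0 × (1.25 − 1.0167) = 22.0 × 0.2333 = 5.133 cmH2O.
Original PIP = 430/31.2 + 22.0×1.0167 + 5 = 41.149 cmH2O; new PIP = 41.149 + (5.133) = 46.282 cmH2O.

46.3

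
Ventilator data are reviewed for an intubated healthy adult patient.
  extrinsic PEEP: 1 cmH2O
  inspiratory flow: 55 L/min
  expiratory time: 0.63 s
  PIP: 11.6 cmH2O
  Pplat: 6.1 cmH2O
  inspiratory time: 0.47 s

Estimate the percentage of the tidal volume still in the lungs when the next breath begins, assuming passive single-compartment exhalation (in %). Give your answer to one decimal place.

28.9

Flow: 55 L/min ÷ 60 = 0.9167 L/s.
Vt = flow × Ti = 0.9167 L/s × 0.47 s × 1000 mL/L = 430.85 mL.
R = (PIP − Pplat)/V̇ = (11.6 − 6.1) / 0.9167 = 5.5/0.9167 = 6.0 cmH2O·s/L.
C = Vt/(Pplat − PEEP) = 430.85 / (6.1 − 1) = 430.85/5.1 = 84.48 mL/cmH2O.
τ = R × C = 6.0 × 0.08448 L/cmH2O = 0.5069 s.
Fraction remaining at end-expiration = e^(−Te/τ) = e^(−0.63/0.5069) = 0.2886 → 28.86%.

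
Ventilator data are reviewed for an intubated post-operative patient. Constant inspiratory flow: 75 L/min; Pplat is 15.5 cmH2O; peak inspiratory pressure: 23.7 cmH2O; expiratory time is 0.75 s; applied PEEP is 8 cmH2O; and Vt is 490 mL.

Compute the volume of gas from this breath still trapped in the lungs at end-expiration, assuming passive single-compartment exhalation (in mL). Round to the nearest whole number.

85

Flow: 75 L/min ÷ 60 = 1.25 L/s.
R = (PIP − Pplat)/V̇ = (23.7 − 15.5) / 1.25 = 8.2/1.25 = 6.56 cmH2O·s/L.
C = Vt/(Pplat − PEEP) = 490.0 / (15.5 − 8) = 490.0/7.5 = 65.333 mL/cmH2O.
τ = R × C = 6.56 × 0.06533 L/cmH2O = 0.4286 s.
Fraction remaining = e^(−Te/τ) = e^(−0.75/0.4286) = 0.1738.
Trapped volume = 490.0 × 0.1738 = 85.162 mL.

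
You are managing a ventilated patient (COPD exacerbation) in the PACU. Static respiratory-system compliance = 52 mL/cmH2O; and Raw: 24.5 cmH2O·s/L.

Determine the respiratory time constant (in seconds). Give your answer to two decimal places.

τ = R × C = 24.5 × 52 mL/cmH2O = 24.5 × 0.052 L/cmH2O = 1.274 s.

1.27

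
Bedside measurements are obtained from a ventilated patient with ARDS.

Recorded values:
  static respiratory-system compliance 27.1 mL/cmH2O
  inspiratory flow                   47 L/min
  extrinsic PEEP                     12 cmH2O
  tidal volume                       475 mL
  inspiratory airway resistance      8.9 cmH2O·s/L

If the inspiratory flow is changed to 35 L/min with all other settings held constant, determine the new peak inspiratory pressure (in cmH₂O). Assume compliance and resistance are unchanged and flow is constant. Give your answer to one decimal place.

34.7

Flow: 47 L/min ÷ 60 = 0.7833 L/s.
New flow: 35 L/min ÷ 60 = 0.5833 L/s.
PIP = Vt/C + R·V̇ + PEEP (constant-flow equation of motion).
Only the resistive term changes: ΔPIP = R × ΔV̇ = 8.9 × (0.5833 − 0.7833) = 8.9 × -0.2 = -1.78 cmH2O.
Original PIP = 475/27.1 + 8.9×0.7833 + 12 = 36.499 cmH2O; new PIP = 36.499 + (-1.78) = 34.719 cmH2O.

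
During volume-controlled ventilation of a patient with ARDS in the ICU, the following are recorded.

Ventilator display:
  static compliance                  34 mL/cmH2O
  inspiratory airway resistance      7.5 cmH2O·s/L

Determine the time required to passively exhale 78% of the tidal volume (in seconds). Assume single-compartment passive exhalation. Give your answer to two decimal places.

τ = R × C = 7.5 × 34 mL/cmH2O = 7.5 × 0.034 L/cmH2O = 0.255 s.
Exhaled fraction f = 1 − e^(−t/τ) → t = −τ·ln(1 − f) = −0.255·ln(0.22) = 0.3861 s.

0.39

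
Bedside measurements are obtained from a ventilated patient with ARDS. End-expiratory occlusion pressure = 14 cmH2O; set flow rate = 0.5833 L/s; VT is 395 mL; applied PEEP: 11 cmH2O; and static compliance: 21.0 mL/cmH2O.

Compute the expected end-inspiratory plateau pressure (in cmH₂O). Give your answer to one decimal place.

32.8

End-expiratory occlusion gives total PEEP = 14 cmH2O (intrinsic PEEP = 14 − 11 = 3). Use total PEEP for the elastic gradient.
Pplat = PEEPtotal + Vt / Cstat = 14 + 395 / 21.0 = 14 + 18.81 = 32.81 cmH2O.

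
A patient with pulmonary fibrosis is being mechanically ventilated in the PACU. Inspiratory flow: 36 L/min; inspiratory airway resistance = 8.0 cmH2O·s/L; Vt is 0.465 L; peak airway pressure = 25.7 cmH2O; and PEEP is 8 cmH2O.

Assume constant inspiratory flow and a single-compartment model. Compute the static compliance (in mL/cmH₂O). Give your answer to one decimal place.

Flow: 36 L/min ÷ 60 = 0.6 L/s.
Equation of motion (constant flow): PIP = Vt/C + R·V̇ + PEEP.
Vt/C = PIP − R·V̇ − PEEP = 25.7 − 8.0×0.6 − 8 = 25.7 − 4.8 − 8 = 12.9 cmH2O.
C = Vt / 12.9 = 465 / 12.9 = 36.047 mL/cmH2O.

36.0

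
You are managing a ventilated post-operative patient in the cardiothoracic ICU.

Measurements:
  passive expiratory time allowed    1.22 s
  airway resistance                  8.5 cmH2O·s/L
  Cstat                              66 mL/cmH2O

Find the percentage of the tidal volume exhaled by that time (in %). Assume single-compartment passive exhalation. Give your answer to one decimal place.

88.6

τ = R × C = 8.5 × 66 mL/cmH2O = 8.5 × 0.066 L/cmH2O = 0.561 s.
Passive exhalation: V(t)/V₀ = e^(−t/τ) = e^(−1.22/0.561) = 0.1136.
Fraction exhaled = 1 − 0.1136 = 0.8864 → 88.64%.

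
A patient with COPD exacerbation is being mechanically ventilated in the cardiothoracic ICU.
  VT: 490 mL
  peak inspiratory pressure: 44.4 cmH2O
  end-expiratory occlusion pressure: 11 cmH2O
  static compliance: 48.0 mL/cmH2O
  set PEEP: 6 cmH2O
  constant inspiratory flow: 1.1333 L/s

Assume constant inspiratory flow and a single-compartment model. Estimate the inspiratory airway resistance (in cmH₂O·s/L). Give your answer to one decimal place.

Total PEEP = 11 cmH2O (set 6 + intrinsic 5); this is the baseline alveolar pressure.
Equation of motion (constant flow): PIP = Vt/C + R·V̇ + PEEP.
R·V̇ = PIP − Vt/C − PEEP = 44.4 − 490/48.0 − 11 = 44.4 − 10.208 − 11 = 23.192 cmH2O.
R = 23.192 / 1.1333 = 20.464 cmH2O·s/L.

20.5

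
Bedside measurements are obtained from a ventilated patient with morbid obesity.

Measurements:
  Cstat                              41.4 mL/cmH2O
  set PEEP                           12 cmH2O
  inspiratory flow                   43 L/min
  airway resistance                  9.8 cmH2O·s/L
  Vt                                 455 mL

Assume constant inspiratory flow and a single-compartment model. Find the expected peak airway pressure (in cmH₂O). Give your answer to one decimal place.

30.0

Flow: 43 L/min ÷ 60 = 0.7167 L/s.
Equation of motion (constant flow): PIP = Vt/C + R·V̇ + PEEP.
PIP = 455/41.4 + 9.8×0.7167 + 12 = 10.99 + 7.024 + 12 = 30.014 cmH2O.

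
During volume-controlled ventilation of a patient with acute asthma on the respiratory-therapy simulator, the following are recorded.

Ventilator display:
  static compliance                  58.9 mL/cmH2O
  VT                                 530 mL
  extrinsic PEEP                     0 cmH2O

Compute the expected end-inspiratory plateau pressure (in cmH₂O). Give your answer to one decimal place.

Pplat = PEEP + Vt / Cstat = 0 + 530 / 58.9 = 0 + 8.998 = 8.998 cmH2O.

9.0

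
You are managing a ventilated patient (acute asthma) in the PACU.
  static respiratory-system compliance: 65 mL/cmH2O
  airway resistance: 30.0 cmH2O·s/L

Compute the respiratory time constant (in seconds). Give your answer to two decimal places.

τ = R × C = 30.0 × 65 mL/cmH2O = 30.0 × 0.065 L/cmH2O = 1.95 s.

1.95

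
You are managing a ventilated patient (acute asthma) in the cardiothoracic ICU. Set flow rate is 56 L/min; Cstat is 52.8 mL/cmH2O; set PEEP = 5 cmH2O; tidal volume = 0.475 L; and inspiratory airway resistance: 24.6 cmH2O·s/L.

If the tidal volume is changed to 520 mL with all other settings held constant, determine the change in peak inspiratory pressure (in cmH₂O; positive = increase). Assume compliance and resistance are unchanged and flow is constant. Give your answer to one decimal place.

PIP = Vt/C + R·V̇ + PEEP (constant-flow equation of motion).
Only the elastic term changes: ΔPIP = ΔVt / C = (520 − 475) / 52.8 = 0.8523 cmH2O.

0.9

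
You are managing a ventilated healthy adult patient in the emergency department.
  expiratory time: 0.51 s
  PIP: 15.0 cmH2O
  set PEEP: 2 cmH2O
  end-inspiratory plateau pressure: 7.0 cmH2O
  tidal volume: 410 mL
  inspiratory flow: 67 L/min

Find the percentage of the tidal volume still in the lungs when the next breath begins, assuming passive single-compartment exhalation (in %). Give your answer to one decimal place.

Flow: 67 L/min ÷ 60 = 1.1167 L/s.
R = (PIP − Pplat)/V̇ = (15.0 − 7.0) / 1.1167 = 8.0/1.1167 = 7.164 cmH2O·s/L.
C = Vt/(Pplat − PEEP) = 410.0 / (7.0 − 2) = 410.0/5.0 = 82.0 mL/cmH2O.
τ = R × C = 7.164 × 0.082 L/cmH2O = 0.5874 s.
Fraction remaining at end-expiration = e^(−Te/τ) = e^(−0.51/0.5874) = 0.4197 → 41.97%.

42.0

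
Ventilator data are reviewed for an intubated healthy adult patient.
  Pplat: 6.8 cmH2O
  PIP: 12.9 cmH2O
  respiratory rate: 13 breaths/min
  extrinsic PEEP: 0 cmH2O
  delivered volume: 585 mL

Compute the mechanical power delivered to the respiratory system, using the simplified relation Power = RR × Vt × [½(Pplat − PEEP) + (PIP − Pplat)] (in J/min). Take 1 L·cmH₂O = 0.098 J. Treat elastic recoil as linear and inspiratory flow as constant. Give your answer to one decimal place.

7.1

Per-breath work = Vt × [½(Pplat−PEEP) + (PIP−Pplat)] = 0.585 × [0.5×6.8 + 6.1] = 0.585 × 9.5 = 5.558 L·cmH2O.
Power = 13 × 5.558 = 72.254 L·cmH2O/min.
× 0.098 J/(L·cmH2O) → 7.081 J/min.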